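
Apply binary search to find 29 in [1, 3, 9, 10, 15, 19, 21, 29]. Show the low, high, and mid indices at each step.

Binary search for 29 in [1, 3, 9, 10, 15, 19, 21, 29]:

lo=0, hi=7, mid=3, arr[mid]=10 -> 10 < 29, search right half
lo=4, hi=7, mid=5, arr[mid]=19 -> 19 < 29, search right half
lo=6, hi=7, mid=6, arr[mid]=21 -> 21 < 29, search right half
lo=7, hi=7, mid=7, arr[mid]=29 -> Found target at index 7!

Binary search finds 29 at index 7 after 4 comparisons. The search repeatedly halves the search space by comparing with the middle element.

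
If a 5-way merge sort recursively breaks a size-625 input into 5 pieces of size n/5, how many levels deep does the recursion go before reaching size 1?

For divide and conquer with division factor 5:

Problem sizes at each level:
Level 0: 625
Level 1: 125
Level 2: 25
Level 3: 5
Level 4: 1

The root is level 0 and the size-1 base case is level 4 (the tree spans levels 0 through 4, i.e. 5 levels counting the root), so the depth is the number of divisions: log_5(625) = 4

The recursion tree depth is log_5(625) = 4. At each level, the problem size is divided by 5, so it takes 4 divisions to reduce to a base case of size 1. The algorithm makes 5 recursive calls at each level.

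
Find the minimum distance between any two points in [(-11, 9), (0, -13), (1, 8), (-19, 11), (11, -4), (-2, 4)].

Computing all pairwise distances among 6 points:

d((-11, 9), (0, -13)) = 24.5967
d((-11, 9), (1, 8)) = 12.0416
d((-11, 9), (-19, 11)) = 8.2462
d((-11, 9), (11, -4)) = 25.5539
d((-11, 9), (-2, 4)) = 10.2956
d((0, -13), (1, 8)) = 21.0238
d((0, -13), (-19, 11)) = 30.6105
d((0, -13), (11, -4)) = 14.2127
d((0, -13), (-2, 4)) = 17.1172
d((1, 8), (-19, 11)) = 20.2237
d((1, 8), (11, -4)) = 15.6205
d((1, 8), (-2, 4)) = 5.0 <-- minimum
d((-19, 11), (11, -4)) = 33.541
d((-19, 11), (-2, 4)) = 18.3848
d((11, -4), (-2, 4)) = 15.2643

Closest pair: (1, 8) and (-2, 4) with distance 5.0

The closest pair is (1, 8) and (-2, 4) with Euclidean distance 5.0. For 6 points, brute-force pairwise comparison is shown above. For large n, the divide-and-conquer algorithm (sort by x, recurse on halves, check the dividing strip) achieves O(n log n).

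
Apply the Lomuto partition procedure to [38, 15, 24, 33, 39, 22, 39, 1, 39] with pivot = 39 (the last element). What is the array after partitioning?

Lomuto partition with pivot = 39:

Initial array: [38, 15, 24, 33, 39, 22, 39, 1, 39]

arr[0]=38 <= 39: swap with position 0, array becomes [38, 15, 24, 33, 39, 22, 39, 1, 39]
arr[1]=15 <= 39: swap with position 1, array becomes [38, 15, 24, 33, 39, 22, 39, 1, 39]
arr[2]=24 <= 39: swap with position 2, array becomes [38, 15, 24, 33, 39, 22, 39, 1, 39]
arr[3]=33 <= 39: swap with position 3, array becomes [38, 15, 24, 33, 39, 22, 39, 1, 39]
arr[4]=39 <= 39: swap with position 4, array becomes [38, 15, 24, 33, 39, 22, 39, 1, 39]
arr[5]=22 <= 39: swap with position 5, array becomes [38, 15, 24, 33, 39, 22, 39, 1, 39]
arr[6]=39 <= 39: swap with position 6, array becomes [38, 15, 24, 33, 39, 22, 39, 1, 39]
arr[7]=1 <= 39: swap with position 7, array becomes [38, 15, 24, 33, 39, 22, 39, 1, 39]

Place pivot at position 8: [38, 15, 24, 33, 39, 22, 39, 1, 39]
Pivot position: 8

After partitioning with pivot 39, the array becomes [38, 15, 24, 33, 39, 22, 39, 1, 39]. The pivot is placed at index 8. All elements to the left of the pivot are <= 39, and all elements to the right are > 39.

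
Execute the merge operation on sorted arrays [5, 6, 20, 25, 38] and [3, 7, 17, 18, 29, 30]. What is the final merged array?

Merging process:

Compare 5 vs 3: take 3 from right. Merged: [3]
Compare 5 vs 7: take 5 from left. Merged: [3, 5]
Compare 6 vs 7: take 6 from left. Merged: [3, 5, 6]
Compare 20 vs 7: take 7 from right. Merged: [3, 5, 6, 7]
Compare 20 vs 17: take 17 from right. Merged: [3, 5, 6, 7, 17]
Compare 20 vs 18: take 18 from right. Merged: [3, 5, 6, 7, 17, 18]
Compare 20 vs 29: take 20 from left. Merged: [3, 5, 6, 7, 17, 18, 20]
Compare 25 vs 29: take 25 from left. Merged: [3, 5, 6, 7, 17, 18, 20, 25]
Compare 38 vs 29: take 29 from right. Merged: [3, 5, 6, 7, 17, 18, 20, 25, 29]
Compare 38 vs 30: take 30 from right. Merged: [3, 5, 6, 7, 17, 18, 20, 25, 29, 30]
Append remaining from left: [38]. Merged: [3, 5, 6, 7, 17, 18, 20, 25, 29, 30, 38]

Final merged array: [3, 5, 6, 7, 17, 18, 20, 25, 29, 30, 38]
Total comparisons: 10

The merged array is [3, 5, 6, 7, 17, 18, 20, 25, 29, 30, 38], requiring 10 comparisons. The merge step runs in O(n) time where n is the total number of elements.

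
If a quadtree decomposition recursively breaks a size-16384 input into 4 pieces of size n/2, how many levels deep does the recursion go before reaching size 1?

For divide and conquer with division factor 2:

Problem sizes at each level:
Level 0: 16384
Level 1: 8192
Level 2: 4096
Level 3: 2048
Level 4: 1024
Level 5: 512
Level 6: 256
Level 7: 128
Level 8: 64
Level 9: 32
Level 10: 16
Level 11: 8
Level 12: 4
Level 13: 2
Level 14: 1

The root is level 0 and the size-1 base case is level 14 (the tree spans levels 0 through 14, i.e. 15 levels counting the root), so the depth is the number of divisions: log_2(16384) = 14

The recursion tree depth is log_2(16384) = 14. At each level, the problem size is divided by 2, so it takes 14 divisions to reduce to a base case of size 1. The algorithm makes 4 recursive calls at each level.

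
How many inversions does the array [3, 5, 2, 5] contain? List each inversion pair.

Finding inversions in [3, 5, 2, 5]:

(0, 2): arr[0]=3 > arr[2]=2
(1, 2): arr[1]=5 > arr[2]=2

Total inversions: 2

The array has 2 inversion(s): (0,2), (1,2). Each pair (i,j) satisfies i < j and arr[i] > arr[j].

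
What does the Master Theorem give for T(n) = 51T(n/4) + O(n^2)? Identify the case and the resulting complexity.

Master Theorem for T(n) = 51T(n/4) + O(n^2):

a = 51, b = 4, c = 2
log_b(a) = log_4(51) = 2.8362

Case 1: c = 2 < log_4(51) = 2.8362
T(n) = O(n^(log_4 51))

For T(n) = 51T(n/4) + O(n^2): log_4(51) = 2.8362. This is Case 1 of the Master Theorem (c < log_b(a), work dominated by leaves), giving O(n^(log_4 51)).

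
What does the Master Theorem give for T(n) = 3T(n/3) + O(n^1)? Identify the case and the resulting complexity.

Master Theorem for T(n) = 3T(n/3) + O(n^1):

a = 3, b = 3, c = 1
log_b(a) = log_3(3) = 1.0000

Case 2: c = 1 = log_3(3) = 1.0000
T(n) = O(n^1 log n) = O(n log n)

For T(n) = 3T(n/3) + O(n^1): log_3(3) = 1.0000. This is Case 2 of the Master Theorem (c = log_b(a), equal work at all levels), giving O(n log n).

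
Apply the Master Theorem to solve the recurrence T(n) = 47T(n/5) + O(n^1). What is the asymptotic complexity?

Master Theorem for T(n) = 47T(n/5) + O(n^1):

a = 47, b = 5, c = 1
log_b(a) = log_5(47) = 2.3922

Case 1: c = 1 < log_5(47) = 2.3922
T(n) = O(n^(log_5 47))

For T(n) = 47T(n/5) + O(n^1): log_5(47) = 2.3922. This is Case 1 of the Master Theorem (c < log_b(a), work dominated by leaves), giving O(n^(log_5 47)).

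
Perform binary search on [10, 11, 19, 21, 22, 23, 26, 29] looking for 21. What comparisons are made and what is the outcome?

Binary search for 21 in [10, 11, 19, 21, 22, 23, 26, 29]:

lo=0, hi=7, mid=3, arr[mid]=21 -> Found target at index 3!

Binary search finds 21 at index 3 after 1 comparisons. The search repeatedly halves the search space by comparing with the middle element.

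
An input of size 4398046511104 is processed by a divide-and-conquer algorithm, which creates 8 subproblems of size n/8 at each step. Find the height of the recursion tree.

For divide and conquer with division factor 8:

Problem sizes at each level:
Level 0: 4398046511104
Level 1: 549755813888
Level 2: 68719476736
Level 3: 8589934592
Level 4: 1073741824
Level 5: 134217728
Level 6: 16777216
Level 7: 2097152
Level 8: 262144
Level 9: 32768
Level 10: 4096
Level 11: 512
Level 12: 64
Level 13: 8
Level 14: 1

The root is level 0 and the size-1 base case is level 14 (the tree spans levels 0 through 14, i.e. 15 levels counting the root), so the depth is the number of divisions: log_8(4398046511104) = 14

The recursion tree depth is log_8(4398046511104) = 14. At each level, the problem size is divided by 8, so it takes 14 divisions to reduce to a base case of size 1. The algorithm makes 8 recursive calls at each level.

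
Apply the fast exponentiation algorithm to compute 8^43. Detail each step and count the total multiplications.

Computing 8^43 by squaring (build up from 8^1; each line after the first costs one multiplication):

8^1 = 8
8^2 = (8^1)^2 = 8^2 = 64
8^4 = (8^2)^2 = 64^2 = 4096
8^5 = 8 * 8^4 = 8 * 4096 = 32768
8^10 = (8^5)^2 = 32768^2 = 1073741824
8^20 = (8^10)^2 = 1073741824^2 = 1152921504606846976
8^21 = 8 * 8^20 = 8 * 1152921504606846976 = 9223372036854775808
8^42 = (8^21)^2 = 9223372036854775808^2 = 85070591730234615865843651857942052864
8^43 = 8 * 8^42 = 8 * 85070591730234615865843651857942052864 = 680564733841876926926749214863536422912

Result: 680564733841876926926749214863536422912
Multiplications needed: 8 (8 lines after 8^1)

8^43 = 680564733841876926926749214863536422912. Using exponentiation by squaring, this requires 8 multiplications. The key idea: if the exponent is even, square the half-power; if odd, multiply by the base once.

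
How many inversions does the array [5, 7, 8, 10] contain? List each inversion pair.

Finding inversions in [5, 7, 8, 10]:


Total inversions: 0

The array has 0 inversions. It is already sorted.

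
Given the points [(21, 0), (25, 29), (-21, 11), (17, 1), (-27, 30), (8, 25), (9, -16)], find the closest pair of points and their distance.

Computing all pairwise distances among 7 points:

d((21, 0), (25, 29)) = 29.2746
d((21, 0), (-21, 11)) = 43.4166
d((21, 0), (17, 1)) = 4.1231 <-- minimum
d((21, 0), (-27, 30)) = 56.6039
d((21, 0), (8, 25)) = 28.178
d((21, 0), (9, -16)) = 20.0
d((25, 29), (-21, 11)) = 49.3964
d((25, 29), (17, 1)) = 29.1204
d((25, 29), (-27, 30)) = 52.0096
d((25, 29), (8, 25)) = 17.4642
d((25, 29), (9, -16)) = 47.7598
d((-21, 11), (17, 1)) = 39.2938
d((-21, 11), (-27, 30)) = 19.9249
d((-21, 11), (8, 25)) = 32.2025
d((-21, 11), (9, -16)) = 40.3609
d((17, 1), (-27, 30)) = 52.6972
d((17, 1), (8, 25)) = 25.632
d((17, 1), (9, -16)) = 18.7883
d((-27, 30), (8, 25)) = 35.3553
d((-27, 30), (9, -16)) = 58.4123
d((8, 25), (9, -16)) = 41.0122

Closest pair: (21, 0) and (17, 1) with distance 4.1231

The closest pair is (21, 0) and (17, 1) with Euclidean distance 4.1231. For 7 points, brute-force pairwise comparison is shown above. For large n, the divide-and-conquer algorithm (sort by x, recurse on halves, check the dividing strip) achieves O(n log n).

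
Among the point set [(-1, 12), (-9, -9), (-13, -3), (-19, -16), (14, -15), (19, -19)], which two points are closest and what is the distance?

Computing all pairwise distances among 6 points:

d((-1, 12), (-9, -9)) = 22.4722
d((-1, 12), (-13, -3)) = 19.2094
d((-1, 12), (-19, -16)) = 33.2866
d((-1, 12), (14, -15)) = 30.8869
d((-1, 12), (19, -19)) = 36.8917
d((-9, -9), (-13, -3)) = 7.2111
d((-9, -9), (-19, -16)) = 12.2066
d((-9, -9), (14, -15)) = 23.7697
d((-9, -9), (19, -19)) = 29.7321
d((-13, -3), (-19, -16)) = 14.3178
d((-13, -3), (14, -15)) = 29.5466
d((-13, -3), (19, -19)) = 35.7771
d((-19, -16), (14, -15)) = 33.0151
d((-19, -16), (19, -19)) = 38.1182
d((14, -15), (19, -19)) = 6.4031 <-- minimum

Closest pair: (14, -15) and (19, -19) with distance 6.4031

The closest pair is (14, -15) and (19, -19) with Euclidean distance 6.4031. For 6 points, brute-force pairwise comparison is shown above. For large n, the divide-and-conquer algorithm (sort by x, recurse on halves, check the dividing strip) achieves O(n log n).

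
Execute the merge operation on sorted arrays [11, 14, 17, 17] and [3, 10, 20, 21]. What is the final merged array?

Merging process:

Compare 11 vs 3: take 3 from right. Merged: [3]
Compare 11 vs 10: take 10 from right. Merged: [3, 10]
Compare 11 vs 20: take 11 from left. Merged: [3, 10, 11]
Compare 14 vs 20: take 14 from left. Merged: [3, 10, 11, 14]
Compare 17 vs 20: take 17 from left. Merged: [3, 10, 11, 14, 17]
Compare 17 vs 20: take 17 from left. Merged: [3, 10, 11, 14, 17, 17]
Append remaining from right: [20, 21]. Merged: [3, 10, 11, 14, 17, 17, 20, 21]

Final merged array: [3, 10, 11, 14, 17, 17, 20, 21]
Total comparisons: 6

The merged array is [3, 10, 11, 14, 17, 17, 20, 21], requiring 6 comparisons. The merge step runs in O(n) time where n is the total number of elements.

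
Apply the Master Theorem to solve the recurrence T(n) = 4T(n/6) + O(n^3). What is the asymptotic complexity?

Master Theorem for T(n) = 4T(n/6) + O(n^3):

a = 4, b = 6, c = 3
log_b(a) = log_6(4) = 0.7737

Case 3: c = 3 > log_6(4) = 0.7737
T(n) = O(n^3) = O(n^3)

For T(n) = 4T(n/6) + O(n^3): log_6(4) = 0.7737. This is Case 3 of the Master Theorem (c > log_b(a), work dominated by root), giving O(n^3).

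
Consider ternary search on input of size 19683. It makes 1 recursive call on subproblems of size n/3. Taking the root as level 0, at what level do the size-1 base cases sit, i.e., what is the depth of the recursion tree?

For divide and conquer with division factor 3:

Problem sizes at each level:
Level 0: 19683
Level 1: 6561
Level 2: 2187
Level 3: 729
Level 4: 243
Level 5: 81
Level 6: 27
Level 7: 9
Level 8: 3
Level 9: 1

The root is level 0 and the size-1 base case is level 9 (the tree spans levels 0 through 9, i.e. 10 levels counting the root), so the depth is the number of divisions: log_3(19683) = 9

The recursion tree depth is log_3(19683) = 9. At each level, the problem size is divided by 3, so it takes 9 divisions to reduce to a base case of size 1. The algorithm makes 1 recursive call at each level.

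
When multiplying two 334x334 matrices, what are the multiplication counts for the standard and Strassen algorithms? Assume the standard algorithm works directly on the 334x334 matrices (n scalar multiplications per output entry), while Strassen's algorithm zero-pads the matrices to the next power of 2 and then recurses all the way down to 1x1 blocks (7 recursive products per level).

Matrix multiplication for 334x334 matrices:

Strassen's algorithm requires power-of-2 dimensions. Pad 334x334 to 512x512 (next power of 2).

Standard algorithm: 334^3 = 37259704 multiplications
Strassen's algorithm: 7^(log2(512)) = 7^9 = 40353607 multiplications
Difference: 37259704 - 40353607 = -3093903 (Strassen uses MORE here due to padding overhead — for small or just-over-power-of-2 n, padding can outweigh the per-level savings)

Standard: 37259704 multiplications (334^3). Strassen: 40353607 multiplications (7^9, after padding to 512x512). Strassen reduces 8 recursive multiplications to 7 at each level.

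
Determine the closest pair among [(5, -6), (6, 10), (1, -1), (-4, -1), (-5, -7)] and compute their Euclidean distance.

Computing all pairwise distances among 5 points:

d((5, -6), (6, 10)) = 16.0312
d((5, -6), (1, -1)) = 6.4031
d((5, -6), (-4, -1)) = 10.2956
d((5, -6), (-5, -7)) = 10.0499
d((6, 10), (1, -1)) = 12.083
d((6, 10), (-4, -1)) = 14.8661
d((6, 10), (-5, -7)) = 20.2485
d((1, -1), (-4, -1)) = 5.0 <-- minimum
d((1, -1), (-5, -7)) = 8.4853
d((-4, -1), (-5, -7)) = 6.0828

Closest pair: (1, -1) and (-4, -1) with distance 5.0

The closest pair is (1, -1) and (-4, -1) with Euclidean distance 5.0. For 5 points, brute-force pairwise comparison is shown above. For large n, the divide-and-conquer algorithm (sort by x, recurse on halves, check the dividing strip) achieves O(n log n).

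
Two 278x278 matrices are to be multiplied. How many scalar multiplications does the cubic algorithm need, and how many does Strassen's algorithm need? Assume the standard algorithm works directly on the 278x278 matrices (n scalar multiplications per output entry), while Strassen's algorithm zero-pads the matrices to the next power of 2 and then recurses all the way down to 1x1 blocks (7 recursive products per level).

Matrix multiplication for 278x278 matrices:

Strassen's algorithm requires power-of-2 dimensions. Pad 278x278 to 512x512 (next power of 2).

Standard algorithm: 278^3 = 21484952 multiplications
Strassen's algorithm: 7^(log2(512)) = 7^9 = 40353607 multiplications
Difference: 21484952 - 40353607 = -18868655 (Strassen uses MORE here due to padding overhead — for small or just-over-power-of-2 n, padding can outweigh the per-level savings)

Standard: 21484952 multiplications (278^3). Strassen: 40353607 multiplications (7^9, after padding to 512x512). Strassen reduces 8 recursive multiplications to 7 at each level.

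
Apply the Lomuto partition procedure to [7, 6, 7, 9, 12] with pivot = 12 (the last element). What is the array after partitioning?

Lomuto partition with pivot = 12:

Initial array: [7, 6, 7, 9, 12]

arr[0]=7 <= 12: swap with position 0, array becomes [7, 6, 7, 9, 12]
arr[1]=6 <= 12: swap with position 1, array becomes [7, 6, 7, 9, 12]
arr[2]=7 <= 12: swap with position 2, array becomes [7, 6, 7, 9, 12]
arr[3]=9 <= 12: swap with position 3, array becomes [7, 6, 7, 9, 12]

Place pivot at position 4: [7, 6, 7, 9, 12]
Pivot position: 4

After partitioning with pivot 12, the array becomes [7, 6, 7, 9, 12]. The pivot is placed at index 4. All elements to the left of the pivot are <= 12, and all elements to the right are > 12.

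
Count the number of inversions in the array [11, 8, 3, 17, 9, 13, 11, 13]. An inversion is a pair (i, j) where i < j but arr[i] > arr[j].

Finding inversions in [11, 8, 3, 17, 9, 13, 11, 13]:

(0, 1): arr[0]=11 > arr[1]=8
(0, 2): arr[0]=11 > arr[2]=3
(0, 4): arr[0]=11 > arr[4]=9
(1, 2): arr[1]=8 > arr[2]=3
(3, 4): arr[3]=17 > arr[4]=9
(3, 5): arr[3]=17 > arr[5]=13
(3, 6): arr[3]=17 > arr[6]=11
(3, 7): arr[3]=17 > arr[7]=13
(5, 6): arr[5]=13 > arr[6]=11

Total inversions: 9

The array has 9 inversion(s): (0,1), (0,2), (0,4), (1,2), (3,4), (3,5), (3,6), (3,7), (5,6). Each pair (i,j) satisfies i < j and arr[i] > arr[j].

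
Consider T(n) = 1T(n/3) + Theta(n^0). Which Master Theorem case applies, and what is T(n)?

Master Theorem for T(n) = 1T(n/3) + O(n^0):

a = 1, b = 3, c = 0
log_b(a) = log_3(1) = 0.0000

Case 2: c = 0 = log_3(1) = 0.0000
T(n) = O(n^0 log n) = O(log n)

For T(n) = 1T(n/3) + O(n^0): log_3(1) = 0.0000. This is Case 2 of the Master Theorem (c = log_b(a), equal work at all levels), giving O(log n).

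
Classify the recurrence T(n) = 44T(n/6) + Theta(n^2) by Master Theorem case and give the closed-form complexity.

Master Theorem for T(n) = 44T(n/6) + O(n^2):

a = 44, b = 6, c = 2
log_b(a) = log_6(44) = 2.1120

Case 1: c = 2 < log_6(44) = 2.1120
T(n) = O(n^(log_6 44))

For T(n) = 44T(n/6) + O(n^2): log_6(44) = 2.1120. This is Case 1 of the Master Theorem (c < log_b(a), work dominated by leaves), giving O(n^(log_6 44)).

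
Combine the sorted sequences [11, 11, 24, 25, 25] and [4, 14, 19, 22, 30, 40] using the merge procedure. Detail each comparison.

Merging process:

Compare 11 vs 4: take 4 from right. Merged: [4]
Compare 11 vs 14: take 11 from left. Merged: [4, 11]
Compare 11 vs 14: take 11 from left. Merged: [4, 11, 11]
Compare 24 vs 14: take 14 from right. Merged: [4, 11, 11, 14]
Compare 24 vs 19: take 19 from right. Merged: [4, 11, 11, 14, 19]
Compare 24 vs 22: take 22 from right. Merged: [4, 11, 11, 14, 19, 22]
Compare 24 vs 30: take 24 from left. Merged: [4, 11, 11, 14, 19, 22, 24]
Compare 25 vs 30: take 25 from left. Merged: [4, 11, 11, 14, 19, 22, 24, 25]
Compare 25 vs 30: take 25 from left. Merged: [4, 11, 11, 14, 19, 22, 24, 25, 25]
Append remaining from right: [30, 40]. Merged: [4, 11, 11, 14, 19, 22, 24, 25, 25, 30, 40]

Final merged array: [4, 11, 11, 14, 19, 22, 24, 25, 25, 30, 40]
Total comparisons: 9

The merged array is [4, 11, 11, 14, 19, 22, 24, 25, 25, 30, 40], requiring 9 comparisons. The merge step runs in O(n) time where n is the total number of elements.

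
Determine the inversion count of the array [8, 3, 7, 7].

Finding inversions in [8, 3, 7, 7]:

(0, 1): arr[0]=8 > arr[1]=3
(0, 2): arr[0]=8 > arr[2]=7
(0, 3): arr[0]=8 > arr[3]=7

Total inversions: 3

The array has 3 inversion(s): (0,1), (0,2), (0,3). Each pair (i,j) satisfies i < j and arr[i] > arr[j].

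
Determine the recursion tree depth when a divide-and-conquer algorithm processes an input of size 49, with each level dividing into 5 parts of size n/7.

For divide and conquer with division factor 7:

Problem sizes at each level:
Level 0: 49
Level 1: 7
Level 2: 1

The root is level 0 and the size-1 base case is level 2 (the tree spans levels 0 through 2, i.e. 3 levels counting the root), so the depth is the number of divisions: log_7(49) = 2

The recursion tree depth is log_7(49) = 2. At each level, the problem size is divided by 7, so it takes 2 divisions to reduce to a base case of size 1. The algorithm makes 5 recursive calls at each level.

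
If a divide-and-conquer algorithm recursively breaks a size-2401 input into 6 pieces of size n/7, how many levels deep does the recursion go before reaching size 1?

For divide and conquer with division factor 7:

Problem sizes at each level:
Level 0: 2401
Level 1: 343
Level 2: 49
Level 3: 7
Level 4: 1

The root is level 0 and the size-1 base case is level 4 (the tree spans levels 0 through 4, i.e. 5 levels counting the root), so the depth is the number of divisions: log_7(2401) = 4

The recursion tree depth is log_7(2401) = 4. At each level, the problem size is divided by 7, so it takes 4 divisions to reduce to a base case of size 1. The algorithm makes 6 recursive calls at each level.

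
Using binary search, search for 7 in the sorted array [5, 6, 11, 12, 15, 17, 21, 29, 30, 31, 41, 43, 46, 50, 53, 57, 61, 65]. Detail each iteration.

Binary search for 7 in [5, 6, 11, 12, 15, 17, 21, 29, 30, 31, 41, 43, 46, 50, 53, 57, 61, 65]:

lo=0, hi=17, mid=8, arr[mid]=30 -> 30 > 7, search left half
lo=0, hi=7, mid=3, arr[mid]=12 -> 12 > 7, search left half
lo=0, hi=2, mid=1, arr[mid]=6 -> 6 < 7, search right half
lo=2, hi=2, mid=2, arr[mid]=11 -> 11 > 7, search left half
lo=2 > hi=1, target 7 not found

Binary search determines that 7 is not in the array after 4 comparisons. The search space was exhausted without finding the target.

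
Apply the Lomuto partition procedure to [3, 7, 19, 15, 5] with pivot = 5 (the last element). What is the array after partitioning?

Lomuto partition with pivot = 5:

Initial array: [3, 7, 19, 15, 5]

arr[0]=3 <= 5: swap with position 0, array becomes [3, 7, 19, 15, 5]
arr[1]=7 > 5: no swap
arr[2]=19 > 5: no swap
arr[3]=15 > 5: no swap

Place pivot at position 1: [3, 5, 19, 15, 7]
Pivot position: 1

After partitioning with pivot 5, the array becomes [3, 5, 19, 15, 7]. The pivot is placed at index 1. All elements to the left of the pivot are <= 5, and all elements to the right are > 5.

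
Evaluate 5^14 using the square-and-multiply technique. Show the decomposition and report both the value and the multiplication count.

Computing 5^14 by squaring (build up from 5^1; each line after the first costs one multiplication):

5^1 = 5
5^2 = (5^1)^2 = 5^2 = 25
5^3 = 5 * 5^2 = 5 * 25 = 125
5^6 = (5^3)^2 = 125^2 = 15625
5^7 = 5 * 5^6 = 5 * 15625 = 78125
5^14 = (5^7)^2 = 78125^2 = 6103515625

Result: 6103515625
Multiplications needed: 5 (5 lines after 5^1)

5^14 = 6103515625. Using exponentiation by squaring, this requires 5 multiplications. The key idea: if the exponent is even, square the half-power; if odd, multiply by the base once.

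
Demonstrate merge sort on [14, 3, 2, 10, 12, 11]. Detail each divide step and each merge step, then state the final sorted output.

Merge sort trace:

Split: [14, 3, 2, 10, 12, 11] -> [14, 3, 2] and [10, 12, 11]
  Split: [14, 3, 2] -> [14] and [3, 2]
    Split: [3, 2] -> [3] and [2]
    Merge: [3] + [2] -> [2, 3]
  Merge: [14] + [2, 3] -> [2, 3, 14]
  Split: [10, 12, 11] -> [10] and [12, 11]
    Split: [12, 11] -> [12] and [11]
    Merge: [12] + [11] -> [11, 12]
  Merge: [10] + [11, 12] -> [10, 11, 12]
Merge: [2, 3, 14] + [10, 11, 12] -> [2, 3, 10, 11, 12, 14]

Final sorted array: [2, 3, 10, 11, 12, 14]

The merge sort proceeds by recursively splitting the array and merging sorted halves.
After all merges, the sorted array is [2, 3, 10, 11, 12, 14].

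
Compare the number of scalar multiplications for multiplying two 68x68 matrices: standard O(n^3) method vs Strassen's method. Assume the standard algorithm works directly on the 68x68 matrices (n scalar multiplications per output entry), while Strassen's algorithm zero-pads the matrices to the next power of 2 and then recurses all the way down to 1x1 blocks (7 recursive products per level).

Matrix multiplication for 68x68 matrices:

Strassen's algorithm requires power-of-2 dimensions. Pad 68x68 to 128x128 (next power of 2).

Standard algorithm: 68^3 = 314432 multiplications
Strassen's algorithm: 7^(log2(128)) = 7^7 = 823543 multiplications
Difference: 314432 - 823543 = -509111 (Strassen uses MORE here due to padding overhead — for small or just-over-power-of-2 n, padding can outweigh the per-level savings)

Standard: 314432 multiplications (68^3). Strassen: 823543 multiplications (7^7, after padding to 128x128). Strassen reduces 8 recursive multiplications to 7 at each level.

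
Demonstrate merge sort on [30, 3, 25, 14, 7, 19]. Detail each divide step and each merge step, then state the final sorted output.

Merge sort trace:

Split: [30, 3, 25, 14, 7, 19] -> [30, 3, 25] and [14, 7, 19]
  Split: [30, 3, 25] -> [30] and [3, 25]
    Split: [3, 25] -> [3] and [25]
    Merge: [3] + [25] -> [3, 25]
  Merge: [30] + [3, 25] -> [3, 25, 30]
  Split: [14, 7, 19] -> [14] and [7, 19]
    Split: [7, 19] -> [7] and [19]
    Merge: [7] + [19] -> [7, 19]
  Merge: [14] + [7, 19] -> [7, 14, 19]
Merge: [3, 25, 30] + [7, 14, 19] -> [3, 7, 14, 19, 25, 30]

Final sorted array: [3, 7, 14, 19, 25, 30]

The merge sort proceeds by recursively splitting the array and merging sorted halves.
After all merges, the sorted array is [3, 7, 14, 19, 25, 30].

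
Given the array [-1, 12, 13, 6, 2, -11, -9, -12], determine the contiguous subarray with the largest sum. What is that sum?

Using Kadane's algorithm on [-1, 12, 13, 6, 2, -11, -9, -12]:

Scanning through the array:
Position 1 (value 12): max_ending_here = 12, max_so_far = 12
Position 2 (value 13): max_ending_here = 25, max_so_far = 25
Position 3 (value 6): max_ending_here = 31, max_so_far = 31
Position 4 (value 2): max_ending_here = 33, max_so_far = 33
Position 5 (value -11): max_ending_here = 22, max_so_far = 33
Position 6 (value -9): max_ending_here = 13, max_so_far = 33
Position 7 (value -12): max_ending_here = 1, max_so_far = 33

Maximum subarray: [12, 13, 6, 2]
Maximum sum: 33

The maximum subarray is [12, 13, 6, 2] with sum 33. This subarray runs from index 1 to index 4.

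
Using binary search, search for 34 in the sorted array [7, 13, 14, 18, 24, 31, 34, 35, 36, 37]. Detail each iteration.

Binary search for 34 in [7, 13, 14, 18, 24, 31, 34, 35, 36, 37]:

lo=0, hi=9, mid=4, arr[mid]=24 -> 24 < 34, search right half
lo=5, hi=9, mid=7, arr[mid]=35 -> 35 > 34, search left half
lo=5, hi=6, mid=5, arr[mid]=31 -> 31 < 34, search right half
lo=6, hi=6, mid=6, arr[mid]=34 -> Found target at index 6!

Binary search finds 34 at index 6 after 4 comparisons. The search repeatedly halves the search space by comparing with the middle element.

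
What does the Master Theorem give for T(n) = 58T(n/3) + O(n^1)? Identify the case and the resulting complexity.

Master Theorem for T(n) = 58T(n/3) + O(n^1):

a = 58, b = 3, c = 1
log_b(a) = log_3(58) = 3.6960

Case 1: c = 1 < log_3(58) = 3.6960
T(n) = O(n^(log_3 58))

For T(n) = 58T(n/3) + O(n^1): log_3(58) = 3.6960. This is Case 1 of the Master Theorem (c < log_b(a), work dominated by leaves), giving O(n^(log_3 58)).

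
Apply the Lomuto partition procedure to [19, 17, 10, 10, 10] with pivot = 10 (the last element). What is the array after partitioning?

Lomuto partition with pivot = 10:

Initial array: [19, 17, 10, 10, 10]

arr[0]=19 > 10: no swap
arr[1]=17 > 10: no swap
arr[2]=10 <= 10: swap with position 0, array becomes [10, 17, 19, 10, 10]
arr[3]=10 <= 10: swap with position 1, array becomes [10, 10, 19, 17, 10]

Place pivot at position 2: [10, 10, 10, 17, 19]
Pivot position: 2

After partitioning with pivot 10, the array becomes [10, 10, 10, 17, 19]. The pivot is placed at index 2. All elements to the left of the pivot are <= 10, and all elements to the right are > 10.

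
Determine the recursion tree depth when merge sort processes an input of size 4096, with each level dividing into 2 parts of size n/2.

For divide and conquer with division factor 2:

Problem sizes at each level:
Level 0: 4096
Level 1: 2048
Level 2: 1024
Level 3: 512
Level 4: 256
Level 5: 128
Level 6: 64
Level 7: 32
Level 8: 16
Level 9: 8
Level 10: 4
Level 11: 2
Level 12: 1

The root is level 0 and the size-1 base case is level 12 (the tree spans levels 0 through 12, i.e. 13 levels counting the root), so the depth is the number of divisions: log_2(4096) = 12

The recursion tree depth is log_2(4096) = 12. At each level, the problem size is divided by 2, so it takes 12 divisions to reduce to a base case of size 1. The algorithm makes 2 recursive calls at each level.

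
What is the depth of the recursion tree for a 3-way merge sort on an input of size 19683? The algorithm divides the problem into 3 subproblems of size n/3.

For divide and conquer with division factor 3:

Problem sizes at each level:
Level 0: 19683
Level 1: 6561
Level 2: 2187
Level 3: 729
Level 4: 243
Level 5: 81
Level 6: 27
Level 7: 9
Level 8: 3
Level 9: 1

The root is level 0 and the size-1 base case is level 9 (the tree spans levels 0 through 9, i.e. 10 levels counting the root), so the depth is the number of divisions: log_3(19683) = 9

The recursion tree depth is log_3(19683) = 9. At each level, the problem size is divided by 3, so it takes 9 divisions to reduce to a base case of size 1. The algorithm makes 3 recursive calls at each level.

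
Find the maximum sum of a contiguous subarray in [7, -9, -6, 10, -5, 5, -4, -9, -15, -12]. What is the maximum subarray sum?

Using Kadane's algorithm on [7, -9, -6, 10, -5, 5, -4, -9, -15, -12]:

Scanning through the array:
Position 1 (value -9): max_ending_here = -2, max_so_far = 7
Position 2 (value -6): max_ending_here = -6, max_so_far = 7
Position 3 (value 10): max_ending_here = 10, max_so_far = 10
Position 4 (value -5): max_ending_here = 5, max_so_far = 10
Position 5 (value 5): max_ending_here = 10, max_so_far = 10
Position 6 (value -4): max_ending_here = 6, max_so_far = 10
Position 7 (value -9): max_ending_here = -3, max_so_far = 10
Position 8 (value -15): max_ending_here = -15, max_so_far = 10
Position 9 (value -12): max_ending_here = -12, max_so_far = 10

Maximum subarray: [10]
Maximum sum: 10

The maximum subarray is [10] with sum 10. This subarray runs from index 3 to index 3.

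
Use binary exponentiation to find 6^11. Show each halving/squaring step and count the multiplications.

Computing 6^11 by squaring (build up from 6^1; each line after the first costs one multiplication):

6^1 = 6
6^2 = (6^1)^2 = 6^2 = 36
6^4 = (6^2)^2 = 36^2 = 1296
6^5 = 6 * 6^4 = 6 * 1296 = 7776
6^10 = (6^5)^2 = 7776^2 = 60466176
6^11 = 6 * 6^10 = 6 * 60466176 = 362797056

Result: 362797056
Multiplications needed: 5 (5 lines after 6^1)

6^11 = 362797056. Using exponentiation by squaring, this requires 5 multiplications. The key idea: if the exponent is even, square the half-power; if odd, multiply by the base once.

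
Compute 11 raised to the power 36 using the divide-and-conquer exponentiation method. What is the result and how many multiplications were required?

Computing 11^36 by squaring (build up from 11^1; each line after the first costs one multiplication):

11^1 = 11
11^2 = (11^1)^2 = 11^2 = 121
11^4 = (11^2)^2 = 121^2 = 14641
11^8 = (11^4)^2 = 14641^2 = 214358881
11^9 = 11 * 11^8 = 11 * 214358881 = 2357947691
11^18 = (11^9)^2 = 2357947691^2 = 5559917313492231481
11^36 = (11^18)^2 = 5559917313492231481^2 = 30912680532870672635673352936887453361

Result: 30912680532870672635673352936887453361
Multiplications needed: 6 (6 lines after 11^1)

11^36 = 30912680532870672635673352936887453361. Using exponentiation by squaring, this requires 6 multiplications. The key idea: if the exponent is even, square the half-power; if odd, multiply by the base once.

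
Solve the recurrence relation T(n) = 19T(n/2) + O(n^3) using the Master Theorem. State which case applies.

Master Theorem for T(n) = 19T(n/2) + O(n^3):

a = 19, b = 2, c = 3
log_b(a) = log_2(19) = 4.2479

Case 1: c = 3 < log_2(19) = 4.2479
T(n) = O(n^(log_2 19))

For T(n) = 19T(n/2) + O(n^3): log_2(19) = 4.2479. This is Case 1 of the Master Theorem (c < log_b(a), work dominated by leaves), giving O(n^(log_2 19)).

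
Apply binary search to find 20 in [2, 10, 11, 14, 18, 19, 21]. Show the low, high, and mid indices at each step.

Binary search for 20 in [2, 10, 11, 14, 18, 19, 21]:

lo=0, hi=6, mid=3, arr[mid]=14 -> 14 < 20, search right half
lo=4, hi=6, mid=5, arr[mid]=19 -> 19 < 20, search right half
lo=6, hi=6, mid=6, arr[mid]=21 -> 21 > 20, search left half
lo=6 > hi=5, target 20 not found

Binary search determines that 20 is not in the array after 3 comparisons. The search space was exhausted without finding the target.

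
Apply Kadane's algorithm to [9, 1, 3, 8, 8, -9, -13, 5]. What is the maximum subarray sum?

Using Kadane's algorithm on [9, 1, 3, 8, 8, -9, -13, 5]:

Scanning through the array:
Position 1 (value 1): max_ending_here = 10, max_so_far = 10
Position 2 (value 3): max_ending_here = 13, max_so_far = 13
Position 3 (value 8): max_ending_here = 21, max_so_far = 21
Position 4 (value 8): max_ending_here = 29, max_so_far = 29
Position 5 (value -9): max_ending_here = 20, max_so_far = 29
Position 6 (value -13): max_ending_here = 7, max_so_far = 29
Position 7 (value 5): max_ending_here = 12, max_so_far = 29

Maximum subarray: [9, 1, 3, 8, 8]
Maximum sum: 29

The maximum subarray is [9, 1, 3, 8, 8] with sum 29. This subarray runs from index 0 to index 4.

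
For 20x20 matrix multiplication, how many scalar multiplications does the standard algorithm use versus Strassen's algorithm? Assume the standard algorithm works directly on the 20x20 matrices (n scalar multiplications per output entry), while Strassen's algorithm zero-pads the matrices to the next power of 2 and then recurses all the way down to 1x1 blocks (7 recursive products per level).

Matrix multiplication for 20x20 matrices:

Strassen's algorithm requires power-of-2 dimensions. Pad 20x20 to 32x32 (next power of 2).

Standard algorithm: 20^3 = 8000 multiplications
Strassen's algorithm: 7^(log2(32)) = 7^5 = 16807 multiplications
Difference: 8000 - 16807 = -8807 (Strassen uses MORE here due to padding overhead — for small or just-over-power-of-2 n, padding can outweigh the per-level savings)

Standard: 8000 multiplications (20^3). Strassen: 16807 multiplications (7^5, after padding to 32x32). Strassen reduces 8 recursive multiplications to 7 at each level.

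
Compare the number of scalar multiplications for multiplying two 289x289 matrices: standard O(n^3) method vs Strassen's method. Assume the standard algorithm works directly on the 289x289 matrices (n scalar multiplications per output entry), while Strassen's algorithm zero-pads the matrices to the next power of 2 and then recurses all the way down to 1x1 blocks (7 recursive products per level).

Matrix multiplication for 289x289 matrices:

Strassen's algorithm requires power-of-2 dimensions. Pad 289x289 to 512x512 (next power of 2).

Standard algorithm: 289^3 = 24137569 multiplications
Strassen's algorithm: 7^(log2(512)) = 7^9 = 40353607 multiplications
Difference: 24137569 - 40353607 = -16216038 (Strassen uses MORE here due to padding overhead — for small or just-over-power-of-2 n, padding can outweigh the per-level savings)

Standard: 24137569 multiplications (289^3). Strassen: 40353607 multiplications (7^9, after padding to 512x512). Strassen reduces 8 recursive multiplications to 7 at each level.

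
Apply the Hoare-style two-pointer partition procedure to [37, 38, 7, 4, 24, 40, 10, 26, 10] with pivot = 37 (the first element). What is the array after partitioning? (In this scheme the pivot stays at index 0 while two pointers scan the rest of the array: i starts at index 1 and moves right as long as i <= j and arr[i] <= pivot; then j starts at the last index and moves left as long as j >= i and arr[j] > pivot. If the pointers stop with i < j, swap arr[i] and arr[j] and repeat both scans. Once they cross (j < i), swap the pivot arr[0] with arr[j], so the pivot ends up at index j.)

Hoare-style two-pointer partition with pivot = 37:

Initial array: [37, 38, 7, 4, 24, 40, 10, 26, 10]

Pointers start at i = 1, j = 8.
i stops at index 1 (arr[1]=38 > 37), j stops at index 8 (arr[8]=10 <= 37): swap arr[1] and arr[8], array becomes [37, 10, 7, 4, 24, 40, 10, 26, 38]
i stops at index 5 (arr[5]=40 > 37), j stops at index 7 (arr[7]=26 <= 37): swap arr[5] and arr[7], array becomes [37, 10, 7, 4, 24, 26, 10, 40, 38]
i ends at 7, j ends at 6: the pointers have crossed (j < i), so scanning stops.

Swap pivot arr[0] with arr[6] to place pivot at position 6: [10, 10, 7, 4, 24, 26, 37, 40, 38]
Pivot position: 6

After partitioning with pivot 37, the array becomes [10, 10, 7, 4, 24, 26, 37, 40, 38]. The pivot is placed at index 6. All elements to the left of the pivot are <= 37, and all elements to the right are > 37.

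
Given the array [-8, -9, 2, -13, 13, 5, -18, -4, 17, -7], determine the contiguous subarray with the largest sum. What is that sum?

Using Kadane's algorithm on [-8, -9, 2, -13, 13, 5, -18, -4, 17, -7]:

Scanning through the array:
Position 1 (value -9): max_ending_here = -9, max_so_far = -8
Position 2 (value 2): max_ending_here = 2, max_so_far = 2
Position 3 (value -13): max_ending_here = -11, max_so_far = 2
Position 4 (value 13): max_ending_here = 13, max_so_far = 13
Position 5 (value 5): max_ending_here = 18, max_so_far = 18
Position 6 (value -18): max_ending_here = 0, max_so_far = 18
Position 7 (value -4): max_ending_here = -4, max_so_far = 18
Position 8 (value 17): max_ending_here = 17, max_so_far = 18
Position 9 (value -7): max_ending_here = 10, max_so_far = 18

Maximum subarray: [13, 5]
Maximum sum: 18

The maximum subarray is [13, 5] with sum 18. This subarray runs from index 4 to index 5.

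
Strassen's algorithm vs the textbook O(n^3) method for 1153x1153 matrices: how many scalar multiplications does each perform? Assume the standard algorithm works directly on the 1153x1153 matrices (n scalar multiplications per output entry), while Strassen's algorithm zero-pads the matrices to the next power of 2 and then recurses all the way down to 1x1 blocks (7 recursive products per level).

Matrix multiplication for 1153x1153 matrices:

Strassen's algorithm requires power-of-2 dimensions. Pad 1153x1153 to 2048x2048 (next power of 2).

Standard algorithm: 1153^3 = 1532808577 multiplications
Strassen's algorithm: 7^(log2(2048)) = 7^11 = 1977326743 multiplications
Difference: 1532808577 - 1977326743 = -444518166 (Strassen uses MORE here due to padding overhead — for small or just-over-power-of-2 n, padding can outweigh the per-level savings)

Standard: 1532808577 multiplications (1153^3). Strassen: 1977326743 multiplications (7^11, after padding to 2048x2048). Strassen reduces 8 recursive multiplications to 7 at each level.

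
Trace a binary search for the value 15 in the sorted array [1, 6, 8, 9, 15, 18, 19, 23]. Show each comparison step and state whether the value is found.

Binary search for 15 in [1, 6, 8, 9, 15, 18, 19, 23]:

lo=0, hi=7, mid=3, arr[mid]=9 -> 9 < 15, search right half
lo=4, hi=7, mid=5, arr[mid]=18 -> 18 > 15, search left half
lo=4, hi=4, mid=4, arr[mid]=15 -> Found target at index 4!

Binary search finds 15 at index 4 after 3 comparisons. The search repeatedly halves the search space by comparing with the middle element.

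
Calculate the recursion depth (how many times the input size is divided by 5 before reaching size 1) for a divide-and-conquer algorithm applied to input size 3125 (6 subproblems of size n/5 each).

For divide and conquer with division factor 5:

Problem sizes at each level:
Level 0: 3125
Level 1: 625
Level 2: 125
Level 3: 25
Level 4: 5
Level 5: 1

The root is level 0 and the size-1 base case is level 5 (the tree spans levels 0 through 5, i.e. 6 levels counting the root), so the depth is the number of divisions: log_5(3125) = 5

The recursion tree depth is log_5(3125) = 5. At each level, the problem size is divided by 5, so it takes 5 divisions to reduce to a base case of size 1. The algorithm makes 6 recursive calls at each level.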